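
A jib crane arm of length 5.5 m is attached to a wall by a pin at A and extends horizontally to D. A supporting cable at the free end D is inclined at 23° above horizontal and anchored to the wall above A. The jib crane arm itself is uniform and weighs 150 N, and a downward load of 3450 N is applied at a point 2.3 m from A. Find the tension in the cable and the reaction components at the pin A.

ΣM about A: T·sin23°·5.5 − 150·2.75 − 3450·2.3 = 0 → T = 8347.5/(5.5·0.390731) = 3884.33 ≈ 3884 N.
ΣF_x = 0: A_x − T·cos23° = 0 → A_x = 3884.33 × 0.920505 = 3576 N.
ΣF_y = 0: A_y + T·sin23° − 150 − 3450 = 0 → A_y = 3600 − 3884.33 × 0.390731 = 2082 N.

T = 3884 N, A_x = 3576 N, A_y = 2082 N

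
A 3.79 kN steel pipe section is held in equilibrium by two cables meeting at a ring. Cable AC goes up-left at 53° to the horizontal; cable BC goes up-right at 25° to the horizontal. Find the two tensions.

T_AC = 3.512 kN, T_BC = 2.332 kN

ΣF_x = 0: −T_AC·cos53° + T_BC·cos25° = 0 → T_BC = 0.664029·T_AC.
ΣF_y = 0: T_AC·sin53° + T_BC·sin25° = 3.79.
Substitute: T_AC·(0.798636 + 0.664029·0.422618) = 3.79 → T_AC = 3.51164 ≈ 3.512 kN.
Then T_BC = 0.664029 × 3.51164 = 2.332 kN.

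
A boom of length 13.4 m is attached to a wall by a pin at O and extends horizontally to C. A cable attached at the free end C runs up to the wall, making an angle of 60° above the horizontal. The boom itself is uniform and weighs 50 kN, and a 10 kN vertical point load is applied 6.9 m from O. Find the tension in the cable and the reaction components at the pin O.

ΣM about O: T·sin60°·13.4 − 50·6.7 − 10·6.9 = 0 → T = 404/(13.4·0.866025) = 34.8134 ≈ 34.81 kN.
ΣF_x = 0: O_x − T·cos60° = 0 → O_x = 34.8134 × 0.5 = 17.41 kN.
ΣF_y = 0: O_y + T·sin60° − 50 − 10 = 0 → O_y = 60 − 34.8134 × 0.866025 = 29.85 kN.

T = 34.81 kN, O_x = 17.41 kN, O_y = 29.85 kN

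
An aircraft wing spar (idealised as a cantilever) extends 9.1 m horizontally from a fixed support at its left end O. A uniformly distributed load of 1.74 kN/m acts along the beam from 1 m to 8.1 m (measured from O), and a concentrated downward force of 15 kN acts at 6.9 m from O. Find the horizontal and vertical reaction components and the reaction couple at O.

O_x = 0, O_y = 27.35 kN, M_O = 159.7 kN·m

Resultant of the distributed load: 1.74 × 7.1 = 12.354 kN at 4.55 m from O.
ΣF_x = 0: O_x = 0.
ΣF_y = 0: O_y − 1.74·7.1 − 15 = 0 → O_y = 27.35 kN.
ΣM about O: M_O − (1.74·7.1)·4.55 − 15·6.9 = 0 → M_O = 159.7 kN·m.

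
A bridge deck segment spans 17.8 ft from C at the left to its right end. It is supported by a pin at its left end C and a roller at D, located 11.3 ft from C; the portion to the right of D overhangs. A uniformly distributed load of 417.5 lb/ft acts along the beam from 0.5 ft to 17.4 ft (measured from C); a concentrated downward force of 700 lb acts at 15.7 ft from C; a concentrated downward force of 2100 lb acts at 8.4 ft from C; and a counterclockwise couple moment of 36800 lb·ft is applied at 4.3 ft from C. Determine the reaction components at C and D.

C_x = 0, C_y = 4990 lb, D_y = 4865 lb

Resultant of the distributed load: 417.5 × 16.9 = 7055.75 lb at 8.95 ft from C.
Taking moments about C: D_y·11.3 − (417.5·16.9)·8.95 − 700·15.7 − 2100·8.4 + 36800 = 0 → D_y = 54978.9625/11.3 = 4865.39 ≈ 4865 lb.
ΣF_y = 0: C_y + 4865.39 − 417.5·16.9 − 700 − 2100 = 0 → C_y = 4990 lb.
ΣF_x = 0: no horizontal applied forces, so C_x = 0.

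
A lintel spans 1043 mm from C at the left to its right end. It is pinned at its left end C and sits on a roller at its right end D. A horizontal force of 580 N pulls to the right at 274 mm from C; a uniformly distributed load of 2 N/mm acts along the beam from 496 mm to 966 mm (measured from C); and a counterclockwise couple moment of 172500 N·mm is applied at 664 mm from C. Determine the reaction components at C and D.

C_x = -580.0 N, C_y = 446.6 N, D_y = 493.4 N

Resultant of the distributed load: 2 × 470 = 940 N at 731 mm from C.
Taking moments about C: D_y·1043 − (2·470)·731 + 172500 = 0 → D_y = 514640/1043 = 493.423 ≈ 493.4 N.
ΣF_y = 0: C_y + 493.423 − 2·470 = 0 → C_y = 446.6 N.
ΣF_x = 0: C_x + 580 = 0 → C_x = -580.0 N.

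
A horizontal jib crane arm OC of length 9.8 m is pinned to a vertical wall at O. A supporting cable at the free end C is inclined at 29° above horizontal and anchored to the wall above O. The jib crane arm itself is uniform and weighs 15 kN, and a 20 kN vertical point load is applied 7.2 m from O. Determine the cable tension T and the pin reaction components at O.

ΣM about O: T·sin29°·9.8 − 15·4.9 − 20·7.2 = 0 → T = 217.5/(9.8·0.48481) = 45.7785 ≈ 45.78 kN.
ΣF_x = 0: O_x − T·cos29° = 0 → O_x = 45.7785 × 0.87462 = 40.04 kN.
ΣF_y = 0: O_y + T·sin29° − 15 − 20 = 0 → O_y = 35 − 45.7785 × 0.48481 = 12.81 kN.

T = 45.78 kN, O_x = 40.04 kN, O_y = 12.81 kN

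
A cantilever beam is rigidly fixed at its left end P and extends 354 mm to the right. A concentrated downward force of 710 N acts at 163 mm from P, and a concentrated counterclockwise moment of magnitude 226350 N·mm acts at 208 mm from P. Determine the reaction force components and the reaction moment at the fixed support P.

ΣF_x = 0: P_x = 0.
ΣF_y = 0: P_y − 710 = 0 → P_y = 710.0 N.
ΣM about P: M_P − 710·163 + 226350 = 0 → M_P = -110600 N·mm.

P_x = 0, P_y = 710.0 N, M_P = -110600 N·mm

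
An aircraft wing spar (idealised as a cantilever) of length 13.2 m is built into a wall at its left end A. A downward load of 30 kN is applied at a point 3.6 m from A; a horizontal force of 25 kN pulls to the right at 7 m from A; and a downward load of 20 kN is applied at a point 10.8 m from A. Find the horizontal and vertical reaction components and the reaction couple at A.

ΣF_x = 0: A_x + 25 = 0 → A_x = -25.00 kN.
ΣF_y = 0: A_y − 30 − 20 = 0 → A_y = 50.00 kN.
ΣM about A: M_A − 30·3.6 − 20·10.8 = 0 → M_A = 324.0 kN·m.

A_x = -25.00 kN, A_y = 50.00 kN, M_A = 324.0 kN·m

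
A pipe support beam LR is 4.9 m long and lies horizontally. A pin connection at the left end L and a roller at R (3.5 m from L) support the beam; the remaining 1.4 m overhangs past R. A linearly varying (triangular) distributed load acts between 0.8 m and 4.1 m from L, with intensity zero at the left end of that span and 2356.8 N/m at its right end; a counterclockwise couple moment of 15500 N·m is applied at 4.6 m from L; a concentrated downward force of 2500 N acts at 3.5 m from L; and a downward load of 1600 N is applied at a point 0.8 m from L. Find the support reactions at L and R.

Resultant of the triangular load: ½ × 2356.8 × 3.3 = 3888.72 N, acting at 3 m from L (one-third of the span from the peak).
Moments about L: R_y·3.5 − (½·2356.8·3.3)·3 + 15500 − 2500·3.5 − 1600·0.8 = 0 → R_y = 6196.16/3.5 = 1770.33 ≈ 1770 N.
ΣF_y = 0: L_y + 1770.33 − ½·2356.8·3.3 − 2500 − 1600 = 0 → L_y = 6218 N.
ΣF_x = 0: no horizontal applied forces, so L_x = 0.

L_x = 0, L_y = 6218 N, R_y = 1770 N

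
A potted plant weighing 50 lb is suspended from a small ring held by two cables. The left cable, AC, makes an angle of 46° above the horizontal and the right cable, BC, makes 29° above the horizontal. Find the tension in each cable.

ΣF_x = 0: −T_AC·cos46° + T_BC·cos29° = 0 → T_BC = 0.79424·T_AC.
ΣF_y = 0: T_AC·sin46° + T_BC·sin29° = 50.
Substitute: T_AC·(0.71934 + 0.79424·0.48481) = 50 → T_AC = 45.2736 ≈ 45.27 lb.
Then T_BC = 0.79424 × 45.2736 = 35.96 lb.

T_AC = 45.27 lb, T_BC = 35.96 lb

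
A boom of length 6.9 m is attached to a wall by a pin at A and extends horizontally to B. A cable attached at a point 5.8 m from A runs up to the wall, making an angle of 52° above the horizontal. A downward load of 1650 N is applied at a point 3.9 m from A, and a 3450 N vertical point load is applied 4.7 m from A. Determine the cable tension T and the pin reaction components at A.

T = 4956 N, A_x = 3051 N, A_y = 1195 N

ΣM about A: T·sin52°·5.8 − 1650·3.9 − 3450·4.7 = 0 → T = 22650/(5.8·0.788011) = 4955.73 ≈ 4956 N.
ΣF_x = 0: A_x − T·cos52° = 0 → A_x = 4955.73 × 0.615661 = 3051 N.
ΣF_y = 0: A_y + T·sin52° − 1650 − 3450 = 0 → A_y = 5100 − 4955.73 × 0.788011 = 1195 N.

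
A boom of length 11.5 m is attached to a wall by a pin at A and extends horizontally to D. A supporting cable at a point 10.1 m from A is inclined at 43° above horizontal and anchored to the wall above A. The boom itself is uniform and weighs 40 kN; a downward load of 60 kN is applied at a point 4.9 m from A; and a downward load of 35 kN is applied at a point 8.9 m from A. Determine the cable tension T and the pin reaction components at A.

T = 121.3 kN, A_x = 88.71 kN, A_y = 52.28 kN

ΣM about A: T·sin43°·10.1 − 40·5.75 − 60·4.9 − 35·8.9 = 0 → T = 835.5/(10.1·0.681998) = 121.295 ≈ 121.3 kN.
ΣF_x = 0: A_x − T·cos43° = 0 → A_x = 121.295 × 0.731354 = 88.71 kN.
ΣF_y = 0: A_y + T·sin43° − 40 − 60 − 35 = 0 → A_y = 135 − 121.295 × 0.681998 = 52.28 kN.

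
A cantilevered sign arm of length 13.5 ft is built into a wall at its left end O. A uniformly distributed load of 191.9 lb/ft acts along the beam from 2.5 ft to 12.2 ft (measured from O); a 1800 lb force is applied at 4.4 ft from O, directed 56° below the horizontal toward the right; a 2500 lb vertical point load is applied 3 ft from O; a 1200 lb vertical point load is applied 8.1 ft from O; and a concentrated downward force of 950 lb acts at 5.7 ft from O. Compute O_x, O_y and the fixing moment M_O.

Resultant of the distributed load: 191.9 × 9.7 = 1861.43 lb at 7.35 ft from O.
ΣF_x = 0: O_x + 1800·cos56° = 0 → O_x = -1007 lb.
ΣF_y = 0: O_y − 191.9·9.7 − 1800·sin56° − 2500 − 1200 − 950 = 0 → O_y = 8004 lb.
ΣM about O: M_O − (191.9·9.7)·7.35 − 1800·sin56°·4.4 − 2500·3 − 1200·8.1 − 950·5.7 = 0 → M_O = 42880 lb·ft.

O_x = -1007 lb, O_y = 8004 lb, M_O = 42880 lb·ft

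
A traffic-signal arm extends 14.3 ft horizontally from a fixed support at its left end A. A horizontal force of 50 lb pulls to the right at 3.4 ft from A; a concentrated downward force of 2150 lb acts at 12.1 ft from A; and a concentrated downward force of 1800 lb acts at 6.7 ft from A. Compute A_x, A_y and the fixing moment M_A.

A_x = -50.00 lb, A_y = 3950 lb, M_A = 38080 lb·ft

ΣF_x = 0: A_x + 50 = 0 → A_x = -50.00 lb.
ΣF_y = 0: A_y − 2150 − 1800 = 0 → A_y = 3950 lb.
ΣM about A: M_A − 2150·12.1 − 1800·6.7 = 0 → M_A = 38080 lb·ft.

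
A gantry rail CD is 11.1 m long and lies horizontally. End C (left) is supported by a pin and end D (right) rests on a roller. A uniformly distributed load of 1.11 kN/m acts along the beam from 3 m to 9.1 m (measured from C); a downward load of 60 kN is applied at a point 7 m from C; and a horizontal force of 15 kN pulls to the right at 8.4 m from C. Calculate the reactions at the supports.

Resultant of the distributed load: 1.11 × 6.1 = 6.771 kN at 6.05 m from C.
ΣM about C: D_y·11.1 − (1.11·6.1)·6.05 − 60·7 = 0 → D_y = 460.96455/11.1 = 41.5283 ≈ 41.53 kN.
ΣF_y = 0: C_y + 41.5283 − 1.11·6.1 − 60 = 0 → C_y = 25.24 kN.
ΣF_x = 0: C_x + 15 = 0 → C_x = -15.00 kN.

C_x = -15.00 kN, C_y = 25.24 kN, D_y = 41.53 kN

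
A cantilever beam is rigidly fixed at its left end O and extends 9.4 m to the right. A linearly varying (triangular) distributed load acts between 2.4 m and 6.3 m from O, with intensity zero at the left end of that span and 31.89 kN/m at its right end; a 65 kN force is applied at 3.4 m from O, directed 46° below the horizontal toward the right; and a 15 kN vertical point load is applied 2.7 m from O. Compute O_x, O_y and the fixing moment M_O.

O_x = -45.15 kN, O_y = 123.9 kN, M_O = 510.4 kN·m

Resultant of the triangular load: ½ × 31.89 × 3.9 = 62.1855 kN, acting at 5 m from O (one-third of the span from the peak).
ΣF_x = 0: O_x + 65·cos46° = 0 → O_x = -45.15 kN.
ΣF_y = 0: O_y − ½·31.89·3.9 − 65·sin46° − 15 = 0 → O_y = 123.9 kN.
ΣM about O: M_O − (½·31.89·3.9)·5 − 65·sin46°·3.4 − 15·2.7 = 0 → M_O = 510.4 kN·m.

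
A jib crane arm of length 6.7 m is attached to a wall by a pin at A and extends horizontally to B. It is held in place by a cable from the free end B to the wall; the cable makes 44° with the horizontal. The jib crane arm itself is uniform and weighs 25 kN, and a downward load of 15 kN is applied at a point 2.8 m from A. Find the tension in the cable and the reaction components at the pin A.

ΣM about A: T·sin44°·6.7 − 25·3.35 − 15·2.8 = 0 → T = 125.75/(6.7·0.694658) = 27.0186 ≈ 27.02 kN.
ΣF_x = 0: A_x − T·cos44° = 0 → A_x = 27.0186 × 0.71934 = 19.44 kN.
ΣF_y = 0: A_y + T·sin44° − 25 − 15 = 0 → A_y = 40 − 27.0186 × 0.694658 = 21.23 kN.

T = 27.02 kN, A_x = 19.44 kN, A_y = 21.23 kN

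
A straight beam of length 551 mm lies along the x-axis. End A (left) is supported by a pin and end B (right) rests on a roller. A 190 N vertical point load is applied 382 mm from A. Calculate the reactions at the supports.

A_x = 0, A_y = 58.28 N, B_y = 131.7 N

ΣM about A: B_y·551 − 190·382 = 0 → B_y = 72580/551 = 131.724 ≈ 131.7 N.
ΣF_y = 0: A_y + 131.724 − 190 = 0 → A_y = 58.28 N.
ΣF_x = 0: no horizontal applied forces, so A_x = 0.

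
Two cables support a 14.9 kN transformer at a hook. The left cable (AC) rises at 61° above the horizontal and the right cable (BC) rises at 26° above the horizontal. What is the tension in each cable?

ΣF_x = 0: −T_AC·cos61° + T_BC·cos26° = 0 → T_BC = 0.5394·T_AC.
ΣF_y = 0: T_AC·sin61° + T_BC·sin26° = 14.9.
Substitute: T_AC·(0.87462 + 0.5394·0.438371) = 14.9 → T_AC = 13.4104 ≈ 13.41 kN.
Then T_BC = 0.5394 × 13.4104 = 7.234 kN.

T_AC = 13.41 kN, T_BC = 7.234 kN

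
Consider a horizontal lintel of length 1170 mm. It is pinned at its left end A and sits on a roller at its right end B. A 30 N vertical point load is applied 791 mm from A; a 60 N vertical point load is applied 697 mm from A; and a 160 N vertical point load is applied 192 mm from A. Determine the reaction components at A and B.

A_x = 0, A_y = 167.7 N, B_y = 82.28 N

Moments about A: B_y·1170 − 30·791 − 60·697 − 160·192 = 0 → B_y = 96270/1170 = 82.2821 ≈ 82.28 N.
ΣF_y = 0: A_y + 82.2821 − 30 − 60 − 160 = 0 → A_y = 167.7 N.
ΣF_x = 0: no horizontal applied forces, so A_x = 0.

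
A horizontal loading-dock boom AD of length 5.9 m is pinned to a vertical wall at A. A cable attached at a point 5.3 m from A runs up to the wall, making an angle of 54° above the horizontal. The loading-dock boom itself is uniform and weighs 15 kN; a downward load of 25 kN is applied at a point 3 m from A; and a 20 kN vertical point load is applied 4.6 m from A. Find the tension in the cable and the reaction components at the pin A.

ΣM about A: T·sin54°·5.3 − 15·2.95 − 25·3 − 20·4.6 = 0 → T = 211.25/(5.3·0.809017) = 49.2678 ≈ 49.27 kN.
ΣF_x = 0: A_x − T·cos54° = 0 → A_x = 49.2678 × 0.587785 = 28.96 kN.
ΣF_y = 0: A_y + T·sin54° − 15 − 25 − 20 = 0 → A_y = 60 − 49.2678 × 0.809017 = 20.14 kN.

T = 49.27 kN, A_x = 28.96 kN, A_y = 20.14 kN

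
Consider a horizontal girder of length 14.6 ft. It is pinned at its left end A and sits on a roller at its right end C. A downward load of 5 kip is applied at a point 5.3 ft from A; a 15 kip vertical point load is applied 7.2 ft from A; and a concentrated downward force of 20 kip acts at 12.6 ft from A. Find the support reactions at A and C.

A_x = 0, A_y = 13.53 kip, C_y = 26.47 kip

ΣM about A: C_y·14.6 − 5·5.3 − 15·7.2 − 20·12.6 = 0 → C_y = 386.5/14.6 = 26.4726 ≈ 26.47 kip.
ΣF_y = 0: A_y + 26.4726 − 5 − 15 − 20 = 0 → A_y = 13.53 kip.
ΣF_x = 0: no horizontal applied forces, so A_x = 0.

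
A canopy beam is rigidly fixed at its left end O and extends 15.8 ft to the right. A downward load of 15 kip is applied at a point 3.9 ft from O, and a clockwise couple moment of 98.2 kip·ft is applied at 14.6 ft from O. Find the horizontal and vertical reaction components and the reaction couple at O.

ΣF_x = 0: O_x = 0.
ΣF_y = 0: O_y − 15 = 0 → O_y = 15.00 kip.
ΣM about O: M_O − 15·3.9 − 98.2 = 0 → M_O = 156.7 kip·ft.

O_x = 0, O_y = 15.00 kip, M_O = 156.7 kip·ft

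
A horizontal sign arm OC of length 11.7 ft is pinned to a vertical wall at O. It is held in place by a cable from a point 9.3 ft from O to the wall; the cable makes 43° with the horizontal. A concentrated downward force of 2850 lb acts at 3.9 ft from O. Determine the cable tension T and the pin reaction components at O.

T = 1752 lb, O_x = 1282 lb, O_y = 1655 lb

ΣM about O: T·sin43°·9.3 − 2850·3.9 = 0 → T = 11115/(9.3·0.681998) = 1752.44 ≈ 1752 lb.
ΣF_x = 0: O_x − T·cos43° = 0 → O_x = 1752.44 × 0.731354 = 1282 lb.
ΣF_y = 0: O_y + T·sin43° − 2850 = 0 → O_y = 2850 − 1752.44 × 0.681998 = 1655 lb.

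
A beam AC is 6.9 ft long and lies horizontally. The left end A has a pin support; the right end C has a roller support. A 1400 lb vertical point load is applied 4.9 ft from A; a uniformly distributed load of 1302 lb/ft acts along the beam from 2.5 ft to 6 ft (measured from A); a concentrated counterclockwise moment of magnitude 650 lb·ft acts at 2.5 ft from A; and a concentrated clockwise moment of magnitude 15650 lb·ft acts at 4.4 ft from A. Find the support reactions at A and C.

A_x = 0, A_y = -17.96 lb, C_y = 5975 lb

Resultant of the distributed load: 1302 × 3.5 = 4557 lb at 4.25 ft from A.
Taking moments about A: C_y·6.9 − 1400·4.9 − (1302·3.5)·4.25 + 650 − 15650 = 0 → C_y = 41227.25/6.9 = 5974.96 ≈ 5975 lb.
ΣF_y = 0: A_y + 5974.96 − 1400 − 1302·3.5 = 0 → A_y = -17.96 lb.
ΣF_x = 0: no horizontal applied forces, so A_x = 0.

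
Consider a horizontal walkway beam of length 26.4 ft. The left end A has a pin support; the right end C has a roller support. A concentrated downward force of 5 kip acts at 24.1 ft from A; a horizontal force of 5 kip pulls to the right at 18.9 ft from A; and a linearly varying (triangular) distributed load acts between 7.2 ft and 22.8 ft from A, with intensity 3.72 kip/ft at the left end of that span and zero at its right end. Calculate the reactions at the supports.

Resultant of the triangular load: ½ × 3.72 × 15.6 = 29.016 kip, acting at 12.4 ft from A (one-third of the span from the peak).
ΣM about A: C_y·26.4 − 5·24.1 − (½·3.72·15.6)·12.4 = 0 → C_y = 480.2984/26.4 = 18.1931 ≈ 18.19 kip.
ΣF_y = 0: A_y + 18.1931 − 5 − ½·3.72·15.6 = 0 → A_y = 15.82 kip.
ΣF_x = 0: A_x + 5 = 0 → A_x = -5.000 kip.

A_x = -5.000 kip, A_y = 15.82 kip, C_y = 18.19 kip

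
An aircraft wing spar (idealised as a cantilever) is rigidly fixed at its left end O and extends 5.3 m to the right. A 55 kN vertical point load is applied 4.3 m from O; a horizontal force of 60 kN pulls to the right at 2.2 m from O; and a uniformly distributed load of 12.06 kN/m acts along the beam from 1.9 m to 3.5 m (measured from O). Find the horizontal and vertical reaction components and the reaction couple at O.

O_x = -60.00 kN, O_y = 74.30 kN, M_O = 288.6 kN·m

Resultant of the distributed load: 12.06 × 1.6 = 19.296 kN at 2.7 m from O.
ΣF_x = 0: O_x + 60 = 0 → O_x = -60.00 kN.
ΣF_y = 0: O_y − 55 − 12.06·1.6 = 0 → O_y = 74.30 kN.
ΣM about O: M_O − 55·4.3 − (12.06·1.6)·2.7 = 0 → M_O = 288.6 kN·m.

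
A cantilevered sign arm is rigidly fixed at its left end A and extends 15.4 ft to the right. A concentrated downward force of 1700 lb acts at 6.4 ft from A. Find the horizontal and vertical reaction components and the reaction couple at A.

ΣF_x = 0: A_x = 0.
ΣF_y = 0: A_y − 1700 = 0 → A_y = 1700 lb.
ΣM about A: M_A − 1700·6.4 = 0 → M_A = 10880 lb·ft.

A_x = 0, A_y = 1700 lb, M_A = 10880 lb·ft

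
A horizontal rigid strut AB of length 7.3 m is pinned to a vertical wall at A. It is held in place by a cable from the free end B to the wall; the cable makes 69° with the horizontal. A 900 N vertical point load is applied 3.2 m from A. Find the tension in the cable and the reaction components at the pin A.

T = 422.6 N, A_x = 151.4 N, A_y = 505.5 N

ΣM about A: T·sin69°·7.3 − 900·3.2 = 0 → T = 2880/(7.3·0.93358) = 422.589 ≈ 422.6 N.
ΣF_x = 0: A_x − T·cos69° = 0 → A_x = 422.589 × 0.358368 = 151.4 N.
ΣF_y = 0: A_y + T·sin69° − 900 = 0 → A_y = 900 − 422.589 × 0.93358 = 505.5 N.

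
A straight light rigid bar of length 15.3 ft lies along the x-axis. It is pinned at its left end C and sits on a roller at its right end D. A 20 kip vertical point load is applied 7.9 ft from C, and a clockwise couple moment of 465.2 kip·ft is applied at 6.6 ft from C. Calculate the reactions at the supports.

Moments about C: D_y·15.3 − 20·7.9 − 465.2 = 0 → D_y = 623.2/15.3 = 40.732 ≈ 40.73 kip.
ΣF_y = 0: C_y + 40.732 − 20 = 0 → C_y = -20.73 kip.
ΣF_x = 0: no horizontal applied forces, so C_x = 0.

C_x = 0, C_y = -20.73 kip, D_y = 40.73 kip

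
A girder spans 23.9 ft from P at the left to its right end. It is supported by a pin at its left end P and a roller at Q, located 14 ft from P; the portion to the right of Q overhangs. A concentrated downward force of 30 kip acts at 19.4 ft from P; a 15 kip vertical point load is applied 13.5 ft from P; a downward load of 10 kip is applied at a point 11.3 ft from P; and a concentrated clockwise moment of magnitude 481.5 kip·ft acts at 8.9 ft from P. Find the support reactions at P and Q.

P_x = 0, P_y = -43.50 kip, Q_y = 98.50 kip

Moments about P: Q_y·14 − 30·19.4 − 15·13.5 − 10·11.3 − 481.5 = 0 → Q_y = 1379/14 = 98.50 kip.
ΣF_y = 0: P_y + 98.5 − 30 − 15 − 10 = 0 → P_y = -43.50 kip.
ΣF_x = 0: no horizontal applied forces, so P_x = 0.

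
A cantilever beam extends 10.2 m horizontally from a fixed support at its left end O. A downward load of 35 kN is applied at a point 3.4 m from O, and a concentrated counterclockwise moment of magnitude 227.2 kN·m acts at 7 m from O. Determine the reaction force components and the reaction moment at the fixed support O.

O_x = 0, O_y = 35.00 kN, M_O = -108.2 kN·m

ΣF_x = 0: O_x = 0.
ΣF_y = 0: O_y − 35 = 0 → O_y = 35.00 kN.
ΣM about O: M_O − 35·3.4 + 227.2 = 0 → M_O = -108.2 kN·m.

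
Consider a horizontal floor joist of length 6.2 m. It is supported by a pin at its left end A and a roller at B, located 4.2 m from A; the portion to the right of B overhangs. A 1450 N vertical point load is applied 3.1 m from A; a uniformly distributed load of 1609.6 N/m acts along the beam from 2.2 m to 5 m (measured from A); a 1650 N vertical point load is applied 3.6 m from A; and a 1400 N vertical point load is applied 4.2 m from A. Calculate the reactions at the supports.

A_x = 0, A_y = 1259 N, B_y = 7748 N

Resultant of the distributed load: 1609.6 × 2.8 = 4506.88 N at 3.6 m from A.
Taking moments about A: B_y·4.2 − 1450·3.1 − (1609.6·2.8)·3.6 − 1650·3.6 − 1400·4.2 = 0 → B_y = 32539.768/4.2 = 7747.56 ≈ 7748 N.
ΣF_y = 0: A_y + 7747.56 − 1450 − 1609.6·2.8 − 1650 − 1400 = 0 → A_y = 1259 N.
ΣF_x = 0: no horizontal applied forces, so A_x = 0.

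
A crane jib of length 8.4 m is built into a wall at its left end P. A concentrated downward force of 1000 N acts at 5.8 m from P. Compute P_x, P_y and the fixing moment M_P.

ΣF_x = 0: P_x = 0.
ΣF_y = 0: P_y − 1000 = 0 → P_y = 1000 N.
ΣM about P: M_P − 1000·5.8 = 0 → M_P = 5800 N·m.

P_x = 0, P_y = 1000 N, M_P = 5800 N·m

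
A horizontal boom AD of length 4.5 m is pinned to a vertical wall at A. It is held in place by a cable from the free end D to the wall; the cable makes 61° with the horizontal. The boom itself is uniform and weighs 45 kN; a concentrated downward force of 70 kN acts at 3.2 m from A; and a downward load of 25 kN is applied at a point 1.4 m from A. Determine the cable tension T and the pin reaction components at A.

T = 91.53 kN, A_x = 44.38 kN, A_y = 59.94 kN

ΣM about A: T·sin61°·4.5 − 45·2.25 − 70·3.2 − 25·1.4 = 0 → T = 360.25/(4.5·0.87462) = 91.5318 ≈ 91.53 kN.
ΣF_x = 0: A_x − T·cos61° = 0 → A_x = 91.5318 × 0.48481 = 44.38 kN.
ΣF_y = 0: A_y + T·sin61° − 45 − 70 − 25 = 0 → A_y = 140 − 91.5318 × 0.87462 = 59.94 kN.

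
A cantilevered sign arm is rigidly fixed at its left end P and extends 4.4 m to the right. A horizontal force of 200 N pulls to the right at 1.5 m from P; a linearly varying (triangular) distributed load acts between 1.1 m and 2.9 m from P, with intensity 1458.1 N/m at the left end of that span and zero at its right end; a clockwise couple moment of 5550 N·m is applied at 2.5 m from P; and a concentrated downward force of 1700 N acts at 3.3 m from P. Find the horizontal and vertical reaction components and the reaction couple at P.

Resultant of the triangular load: ½ × 1458.1 × 1.8 = 1312.29 N, acting at 1.7 m from P (one-third of the span from the peak).
ΣF_x = 0: P_x + 200 = 0 → P_x = -200.0 N.
ΣF_y = 0: P_y − ½·1458.1·1.8 − 1700 = 0 → P_y = 3012 N.
ΣM about P: M_P − (½·1458.1·1.8)·1.7 − 5550 − 1700·3.3 = 0 → M_P = 13390 N·m.

P_x = -200.0 N, P_y = 3012 N, M_P = 13390 N·m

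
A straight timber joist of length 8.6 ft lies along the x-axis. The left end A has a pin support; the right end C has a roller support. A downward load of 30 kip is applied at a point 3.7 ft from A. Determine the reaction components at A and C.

A_x = 0, A_y = 17.09 kip, C_y = 12.91 kip

Moments about A: C_y·8.6 − 30·3.7 = 0 → C_y = 111/8.6 = 12.907 ≈ 12.91 kip.
ΣF_y = 0: A_y + 12.907 − 30 = 0 → A_y = 17.09 kip.
ΣF_x = 0: no horizontal applied forces, so A_x = 0.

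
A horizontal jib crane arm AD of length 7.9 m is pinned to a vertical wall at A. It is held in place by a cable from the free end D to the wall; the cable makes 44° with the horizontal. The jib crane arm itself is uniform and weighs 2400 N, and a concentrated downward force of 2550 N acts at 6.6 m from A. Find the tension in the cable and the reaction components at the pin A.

ΣM about A: T·sin44°·7.9 − 2400·3.95 − 2550·6.6 = 0 → T = 26310/(7.9·0.694658) = 4794.27 ≈ 4794 N.
ΣF_x = 0: A_x − T·cos44° = 0 → A_x = 4794.27 × 0.71934 = 3449 N.
ΣF_y = 0: A_y + T·sin44° − 2400 − 2550 = 0 → A_y = 4950 − 4794.27 × 0.694658 = 1620 N.

T = 4794 N, A_x = 3449 N, A_y = 1620 N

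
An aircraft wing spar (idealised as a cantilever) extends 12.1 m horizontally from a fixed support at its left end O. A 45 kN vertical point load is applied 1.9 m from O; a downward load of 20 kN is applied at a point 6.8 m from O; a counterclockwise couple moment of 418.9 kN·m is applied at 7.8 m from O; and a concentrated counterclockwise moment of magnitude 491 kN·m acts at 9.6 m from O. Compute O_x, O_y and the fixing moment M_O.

O_x = 0, O_y = 65.00 kN, M_O = -688.4 kN·m

ΣF_x = 0: O_x = 0.
ΣF_y = 0: O_y − 45 − 20 = 0 → O_y = 65.00 kN.
ΣM about O: M_O − 45·1.9 − 20·6.8 + 418.9 + 491 = 0 → M_O = -688.4 kN·m.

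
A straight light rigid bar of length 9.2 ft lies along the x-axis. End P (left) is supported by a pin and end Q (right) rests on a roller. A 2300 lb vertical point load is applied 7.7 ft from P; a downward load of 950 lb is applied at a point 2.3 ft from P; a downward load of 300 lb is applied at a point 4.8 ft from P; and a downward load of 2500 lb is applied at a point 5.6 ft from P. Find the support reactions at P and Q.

Moments about P: Q_y·9.2 − 2300·7.7 − 950·2.3 − 300·4.8 − 2500·5.6 = 0 → Q_y = 35335/9.2 = 3840.76 ≈ 3841 lb.
ΣF_y = 0: P_y + 3840.76 − 2300 − 950 − 300 − 2500 = 0 → P_y = 2209 lb.
ΣF_x = 0: no horizontal applied forces, so P_x = 0.

P_x = 0, P_y = 2209 lb, Q_y = 3841 lb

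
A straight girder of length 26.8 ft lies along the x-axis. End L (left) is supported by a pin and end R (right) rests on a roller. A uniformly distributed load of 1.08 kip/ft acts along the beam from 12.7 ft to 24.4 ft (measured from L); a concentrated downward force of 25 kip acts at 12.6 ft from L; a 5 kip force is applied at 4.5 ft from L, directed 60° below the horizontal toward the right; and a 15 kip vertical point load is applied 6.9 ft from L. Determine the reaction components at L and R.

L_x = -2.500 kip, L_y = 31.88 kip, R_y = 25.09 kip

Resultant of the distributed load: 1.08 × 11.7 = 12.636 kip at 18.55 ft from L.
ΣM about L: R_y·26.8 − (1.08·11.7)·18.55 − 25·12.6 − 5·sin60°·4.5 − 15·6.9 = 0 → R_y = 672.383/26.8 = 25.0889 ≈ 25.09 kip.
ΣF_y = 0: L_y + 25.0889 − 1.08·11.7 − 25 − 5·sin60° − 15 = 0 → L_y = 31.88 kip.
ΣF_x = 0: L_x + 5·cos60° = 0 → L_x = -2.500 kip.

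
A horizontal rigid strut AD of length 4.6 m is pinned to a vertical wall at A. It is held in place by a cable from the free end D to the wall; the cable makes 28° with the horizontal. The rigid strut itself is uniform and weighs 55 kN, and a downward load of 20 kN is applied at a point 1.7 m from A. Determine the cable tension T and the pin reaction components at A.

ΣM about A: T·sin28°·4.6 − 55·2.3 − 20·1.7 = 0 → T = 160.5/(4.6·0.469472) = 74.3203 ≈ 74.32 kN.
ΣF_x = 0: A_x − T·cos28° = 0 → A_x = 74.3203 × 0.882948 = 65.62 kN.
ΣF_y = 0: A_y + T·sin28° − 55 − 20 = 0 → A_y = 75 − 74.3203 × 0.469472 = 40.11 kN.

T = 74.32 kN, A_x = 65.62 kN, A_y = 40.11 kN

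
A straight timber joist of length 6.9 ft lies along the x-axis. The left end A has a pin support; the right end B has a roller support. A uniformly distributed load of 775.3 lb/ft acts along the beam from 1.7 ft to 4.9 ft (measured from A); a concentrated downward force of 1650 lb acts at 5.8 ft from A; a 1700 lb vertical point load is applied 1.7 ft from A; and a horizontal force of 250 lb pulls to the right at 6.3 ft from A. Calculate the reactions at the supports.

Resultant of the distributed load: 775.3 × 3.2 = 2480.96 lb at 3.3 ft from A.
Taking moments about A: B_y·6.9 − (775.3·3.2)·3.3 − 1650·5.8 − 1700·1.7 = 0 → B_y = 20647.168/6.9 = 2992.34 ≈ 2992 lb.
ΣF_y = 0: A_y + 2992.34 − 775.3·3.2 − 1650 − 1700 = 0 → A_y = 2839 lb.
ΣF_x = 0: A_x + 250 = 0 → A_x = -250.0 lb.

A_x = -250.0 lb, A_y = 2839 lb, B_y = 2992 lb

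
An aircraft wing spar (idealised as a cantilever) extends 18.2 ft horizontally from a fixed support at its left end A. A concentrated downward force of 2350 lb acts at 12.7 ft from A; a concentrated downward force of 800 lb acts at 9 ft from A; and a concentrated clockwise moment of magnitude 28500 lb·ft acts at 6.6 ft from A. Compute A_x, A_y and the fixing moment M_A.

A_x = 0, A_y = 3150 lb, M_A = 65540 lb·ft

ΣF_x = 0: A_x = 0.
ΣF_y = 0: A_y − 2350 − 800 = 0 → A_y = 3150 lb.
ΣM about A: M_A − 2350·12.7 − 800·9 − 28500 = 0 → M_A = 65540 lb·ft.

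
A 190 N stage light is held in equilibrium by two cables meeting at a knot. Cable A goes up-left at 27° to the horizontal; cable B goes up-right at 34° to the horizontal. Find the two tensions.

ΣF_x = 0: −T_A·cos27° + T_B·cos34° = 0 → T_B = 1.07475·T_A.
ΣF_y = 0: T_A·sin27° + T_B·sin34° = 190.
Substitute: T_A·(0.45399 + 1.07475·0.559193) = 190 → T_A = 180.098 ≈ 180.1 N.
Then T_B = 1.07475 × 180.098 = 193.6 N.

T_A = 180.1 N, T_B = 193.6 N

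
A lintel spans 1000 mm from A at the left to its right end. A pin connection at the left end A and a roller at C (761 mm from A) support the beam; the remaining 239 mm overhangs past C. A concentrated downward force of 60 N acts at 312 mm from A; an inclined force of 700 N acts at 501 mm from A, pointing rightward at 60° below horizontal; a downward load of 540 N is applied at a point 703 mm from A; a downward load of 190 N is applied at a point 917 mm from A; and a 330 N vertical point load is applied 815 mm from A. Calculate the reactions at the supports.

A_x = -350.0 N, A_y = 221.3 N, C_y = 1505 N

ΣM about A: C_y·761 − 60·312 − 700·sin60°·501 − 540·703 − 190·917 − 330·815 = 0 → C_y = 1145240/761 = 1504.91 ≈ 1505 N.
ΣF_y = 0: A_y + 1504.91 − 60 − 700·sin60° − 540 − 190 − 330 = 0 → A_y = 221.3 N.
ΣF_x = 0: A_x + 700·cos60° = 0 → A_x = -350.0 N.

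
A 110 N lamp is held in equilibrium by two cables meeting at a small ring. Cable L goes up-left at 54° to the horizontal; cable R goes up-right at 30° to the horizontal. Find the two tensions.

ΣF_x = 0: −T_L·cos54° + T_R·cos30° = 0 → T_R = 0.678716·T_L.
ΣF_y = 0: T_L·sin54° + T_R·sin30° = 110.
Substitute: T_L·(0.809017 + 0.678716·0.5) = 110 → T_L = 95.7875 ≈ 95.79 N.
Then T_R = 0.678716 × 95.7875 = 65.01 N.

T_L = 95.79 N, T_R = 65.01 N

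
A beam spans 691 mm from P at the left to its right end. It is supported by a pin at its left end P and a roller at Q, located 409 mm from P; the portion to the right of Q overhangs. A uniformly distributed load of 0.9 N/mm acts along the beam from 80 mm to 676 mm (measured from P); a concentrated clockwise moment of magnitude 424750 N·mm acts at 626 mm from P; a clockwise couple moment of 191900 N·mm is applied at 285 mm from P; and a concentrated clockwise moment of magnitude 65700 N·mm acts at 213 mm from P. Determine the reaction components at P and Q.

P_x = 0, P_y = -1628 N, Q_y = 2164 N

Resultant of the distributed load: 0.9 × 596 = 536.4 N at 378 mm from P.
Moments about P: Q_y·409 − (0.9·596)·378 − 424750 − 191900 − 65700 = 0 → Q_y = 885109.2/409 = 2164.08 ≈ 2164 N.
ΣF_y = 0: P_y + 2164.08 − 0.9·596 = 0 → P_y = -1628 N.
ΣF_x = 0: no horizontal applied forces, so P_x = 0.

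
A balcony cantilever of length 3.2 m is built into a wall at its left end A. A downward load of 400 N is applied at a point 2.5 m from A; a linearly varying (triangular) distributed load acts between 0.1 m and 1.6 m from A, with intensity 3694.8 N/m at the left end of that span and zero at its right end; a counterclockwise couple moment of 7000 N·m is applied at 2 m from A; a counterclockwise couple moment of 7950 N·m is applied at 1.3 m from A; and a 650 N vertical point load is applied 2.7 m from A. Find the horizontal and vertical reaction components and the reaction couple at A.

Resultant of the triangular load: ½ × 3694.8 × 1.5 = 2771.1 N, acting at 0.6 m from A (one-third of the span from the peak).
ΣF_x = 0: A_x = 0.
ΣF_y = 0: A_y − 400 − ½·3694.8·1.5 − 650 = 0 → A_y = 3821 N.
ΣM about A: M_A − 400·2.5 − (½·3694.8·1.5)·0.6 + 7000 + 7950 − 650·2.7 = 0 → M_A = -10530 N·m.

A_x = 0, A_y = 3821 N, M_A = -10530 N·m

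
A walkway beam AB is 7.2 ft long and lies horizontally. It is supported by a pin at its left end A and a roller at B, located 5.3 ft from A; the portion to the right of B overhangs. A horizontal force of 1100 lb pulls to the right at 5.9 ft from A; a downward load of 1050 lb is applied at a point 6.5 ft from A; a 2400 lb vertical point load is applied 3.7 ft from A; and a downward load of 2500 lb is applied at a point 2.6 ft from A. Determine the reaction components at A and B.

A_x = -1100 lb, A_y = 1760 lb, B_y = 4190 lb

ΣM about A: B_y·5.3 − 1050·6.5 − 2400·3.7 − 2500·2.6 = 0 → B_y = 22205/5.3 = 4189.62 ≈ 4190 lb.
ΣF_y = 0: A_y + 4189.62 − 1050 − 2400 − 2500 = 0 → A_y = 1760 lb.
ΣF_x = 0: A_x + 1100 = 0 → A_x = -1100 lb.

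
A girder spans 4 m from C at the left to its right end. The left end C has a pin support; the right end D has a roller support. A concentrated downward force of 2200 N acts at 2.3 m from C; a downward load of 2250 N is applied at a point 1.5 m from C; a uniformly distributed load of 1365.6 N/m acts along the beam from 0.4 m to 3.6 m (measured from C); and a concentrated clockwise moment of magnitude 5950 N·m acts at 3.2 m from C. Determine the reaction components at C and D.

C_x = 0, C_y = 3039 N, D_y = 5781 N

Resultant of the distributed load: 1365.6 × 3.2 = 4369.92 N at 2 m from C.
ΣM about C: D_y·4 − 2200·2.3 − 2250·1.5 − (1365.6·3.2)·2 − 5950 = 0 → D_y = 23124.84/4 = 5781.21 ≈ 5781 N.
ΣF_y = 0: C_y + 5781.21 − 2200 − 2250 − 1365.6·3.2 = 0 → C_y = 3039 N.
ΣF_x = 0: no horizontal applied forces, so C_x = 0.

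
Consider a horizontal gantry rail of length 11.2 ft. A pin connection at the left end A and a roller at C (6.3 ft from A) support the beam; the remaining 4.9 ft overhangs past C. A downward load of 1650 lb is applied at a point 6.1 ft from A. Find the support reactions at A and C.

A_x = 0, A_y = 52.38 lb, C_y = 1598 lb

Taking moments about A: C_y·6.3 − 1650·6.1 = 0 → C_y = 10065/6.3 = 1597.62 ≈ 1598 lb.
ΣF_y = 0: A_y + 1597.62 − 1650 = 0 → A_y = 52.38 lb.
ΣF_x = 0: no horizontal applied forces, so A_x = 0.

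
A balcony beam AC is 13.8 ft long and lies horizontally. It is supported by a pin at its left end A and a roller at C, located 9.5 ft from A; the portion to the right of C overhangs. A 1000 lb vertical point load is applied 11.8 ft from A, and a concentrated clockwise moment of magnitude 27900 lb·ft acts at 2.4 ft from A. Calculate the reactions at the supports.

A_x = 0, A_y = -3179 lb, C_y = 4179 lb

Moments about A: C_y·9.5 − 1000·11.8 − 27900 = 0 → C_y = 39700/9.5 = 4178.95 ≈ 4179 lb.
ΣF_y = 0: A_y + 4178.95 − 1000 = 0 → A_y = -3179 lb.
ΣF_x = 0: no horizontal applied forces, so A_x = 0.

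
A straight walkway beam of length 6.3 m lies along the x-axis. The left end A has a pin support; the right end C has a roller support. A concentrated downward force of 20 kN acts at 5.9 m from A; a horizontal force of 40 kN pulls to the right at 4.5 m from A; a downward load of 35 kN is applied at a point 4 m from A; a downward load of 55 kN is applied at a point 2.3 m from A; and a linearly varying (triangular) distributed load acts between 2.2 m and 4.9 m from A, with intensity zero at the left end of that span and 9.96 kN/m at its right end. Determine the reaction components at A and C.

A_x = -40.00 kN, A_y = 53.88 kN, C_y = 69.57 kN

Resultant of the triangular load: ½ × 9.96 × 2.7 = 13.446 kN, acting at 4 m from A (one-third of the span from the peak).
ΣM about A: C_y·6.3 − 20·5.9 − 35·4 − 55·2.3 − (½·9.96·2.7)·4 = 0 → C_y = 438.284/6.3 = 69.5689 ≈ 69.57 kN.
ΣF_y = 0: A_y + 69.5689 − 20 − 35 − 55 − ½·9.96·2.7 = 0 → A_y = 53.88 kN.
ΣF_x = 0: A_x + 40 = 0 → A_x = -40.00 kN.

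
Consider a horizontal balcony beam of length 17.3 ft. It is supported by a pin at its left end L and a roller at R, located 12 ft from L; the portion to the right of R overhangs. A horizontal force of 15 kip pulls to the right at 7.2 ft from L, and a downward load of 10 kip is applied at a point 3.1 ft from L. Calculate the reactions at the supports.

Moments about L: R_y·12 − 10·3.1 = 0 → R_y = 31/12 = 2.58333 ≈ 2.583 kip.
ΣF_y = 0: L_y + 2.58333 − 10 = 0 → L_y = 7.417 kip.
ΣF_x = 0: L_x + 15 = 0 → L_x = -15.00 kip.

L_x = -15.00 kip, L_y = 7.417 kip, R_y = 2.583 kip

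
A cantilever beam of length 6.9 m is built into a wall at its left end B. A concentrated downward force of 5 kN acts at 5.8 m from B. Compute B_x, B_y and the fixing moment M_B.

ΣF_x = 0: B_x = 0.
ΣF_y = 0: B_y − 5 = 0 → B_y = 5.000 kN.
ΣM about B: M_B − 5·5.8 = 0 → M_B = 29.00 kN·m.

B_x = 0, B_y = 5.000 kN, M_B = 29.00 kN·m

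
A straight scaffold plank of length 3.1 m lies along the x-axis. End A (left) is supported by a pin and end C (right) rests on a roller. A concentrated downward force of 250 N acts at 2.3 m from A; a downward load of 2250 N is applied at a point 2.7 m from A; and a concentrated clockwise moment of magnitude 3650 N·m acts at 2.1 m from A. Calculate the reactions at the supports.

Moments about A: C_y·3.1 − 250·2.3 − 2250·2.7 − 3650 = 0 → C_y = 10300/3.1 = 3322.58 ≈ 3323 N.
ΣF_y = 0: A_y + 3322.58 − 250 − 2250 = 0 → A_y = -822.6 N.
ΣF_x = 0: no horizontal applied forces, so A_x = 0.

A_x = 0, A_y = -822.6 N, C_y = 3323 N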